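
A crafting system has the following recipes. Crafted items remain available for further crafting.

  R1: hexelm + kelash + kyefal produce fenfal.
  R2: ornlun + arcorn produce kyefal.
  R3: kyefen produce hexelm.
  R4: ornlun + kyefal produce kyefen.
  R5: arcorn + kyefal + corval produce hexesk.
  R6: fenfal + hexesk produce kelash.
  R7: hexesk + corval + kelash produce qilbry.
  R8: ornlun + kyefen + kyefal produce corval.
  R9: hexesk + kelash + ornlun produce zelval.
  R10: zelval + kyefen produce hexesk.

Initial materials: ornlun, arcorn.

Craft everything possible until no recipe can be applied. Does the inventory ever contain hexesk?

Yes

ornlun + arcorn → kyefal (R2).
ornlun + kyefal → kyefen (R4).
ornlun + kyefen + kyefal → corval (R8).
Using R5, arcorn, kyefal, and corval make hexesk.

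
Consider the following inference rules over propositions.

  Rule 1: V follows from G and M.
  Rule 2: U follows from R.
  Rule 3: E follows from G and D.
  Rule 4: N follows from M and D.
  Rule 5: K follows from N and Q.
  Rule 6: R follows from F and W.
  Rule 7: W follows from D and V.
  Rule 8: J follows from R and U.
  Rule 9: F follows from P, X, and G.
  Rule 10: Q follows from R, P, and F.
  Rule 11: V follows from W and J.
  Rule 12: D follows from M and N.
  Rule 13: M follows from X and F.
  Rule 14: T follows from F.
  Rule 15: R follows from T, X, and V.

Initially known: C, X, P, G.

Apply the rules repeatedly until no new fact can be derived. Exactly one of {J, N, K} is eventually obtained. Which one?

From P, X, and G, Rule 9 gives F.
From F, Rule 14 gives T.
X and F hold, so M follows (Rule 13).
G and M hold, so V follows (Rule 1).
From T, X, and V, Rule 15 gives R.
R holds, so U follows (Rule 2).
From R and U, Rule 8 gives J.
K would need N and Q (Rule 5), but N is never established. N would need M and D (Rule 4), but D is never established.

J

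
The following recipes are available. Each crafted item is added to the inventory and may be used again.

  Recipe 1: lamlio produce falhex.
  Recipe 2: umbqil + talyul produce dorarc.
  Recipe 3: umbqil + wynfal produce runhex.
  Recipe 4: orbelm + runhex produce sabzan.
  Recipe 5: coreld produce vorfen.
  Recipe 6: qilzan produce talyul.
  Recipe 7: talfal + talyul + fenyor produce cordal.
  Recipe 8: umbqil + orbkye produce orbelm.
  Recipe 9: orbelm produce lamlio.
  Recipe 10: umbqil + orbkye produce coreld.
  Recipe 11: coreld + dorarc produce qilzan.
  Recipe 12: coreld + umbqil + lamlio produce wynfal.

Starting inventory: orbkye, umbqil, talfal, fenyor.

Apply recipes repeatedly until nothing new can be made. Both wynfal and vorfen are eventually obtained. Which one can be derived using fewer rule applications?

vorfen: umbqil + orbkye → coreld (Recipe 10). Using Recipe 5, coreld makes vorfen. [2 rule applications]
wynfal: Using Recipe 8, umbqil and orbkye make orbelm. Using Recipe 10, umbqil and orbkye make coreld. Using Recipe 9, orbelm makes lamlio. Using Recipe 12, coreld, umbqil, and lamlio make wynfal. [4 rule applications]
vorfen needs fewer.

vorfen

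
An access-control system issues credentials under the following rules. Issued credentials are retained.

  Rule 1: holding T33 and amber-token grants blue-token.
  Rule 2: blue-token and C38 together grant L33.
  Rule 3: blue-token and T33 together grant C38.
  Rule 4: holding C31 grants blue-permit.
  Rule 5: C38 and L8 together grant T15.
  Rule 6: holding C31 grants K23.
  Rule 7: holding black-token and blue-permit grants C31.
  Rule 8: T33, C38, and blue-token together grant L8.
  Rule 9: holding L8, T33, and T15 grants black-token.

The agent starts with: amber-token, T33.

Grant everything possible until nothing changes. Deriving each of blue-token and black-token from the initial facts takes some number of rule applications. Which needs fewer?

blue-token

blue-token: Holding T33 and amber-token grants blue-token (Rule 1). [1 rule application]
black-token: Holding T33 and amber-token grants blue-token (Rule 1). Holding blue-token and T33 grants C38 (Rule 3). Holding T33, C38, and blue-token grants L8 (Rule 8). Holding C38 and L8 grants T15 (Rule 5). Holding L8, T33, and T15 grants black-token (Rule 9). [5 rule applications]
blue-token needs fewer.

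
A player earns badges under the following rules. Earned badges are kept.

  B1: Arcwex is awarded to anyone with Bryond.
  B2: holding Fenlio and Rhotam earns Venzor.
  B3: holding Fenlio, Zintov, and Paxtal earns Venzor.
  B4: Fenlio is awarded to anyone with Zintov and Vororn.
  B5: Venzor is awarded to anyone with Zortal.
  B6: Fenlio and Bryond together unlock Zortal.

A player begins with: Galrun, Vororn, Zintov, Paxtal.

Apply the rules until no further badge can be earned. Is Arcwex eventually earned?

No

Arcwex would need Bryond (B1), but Bryond is never earned.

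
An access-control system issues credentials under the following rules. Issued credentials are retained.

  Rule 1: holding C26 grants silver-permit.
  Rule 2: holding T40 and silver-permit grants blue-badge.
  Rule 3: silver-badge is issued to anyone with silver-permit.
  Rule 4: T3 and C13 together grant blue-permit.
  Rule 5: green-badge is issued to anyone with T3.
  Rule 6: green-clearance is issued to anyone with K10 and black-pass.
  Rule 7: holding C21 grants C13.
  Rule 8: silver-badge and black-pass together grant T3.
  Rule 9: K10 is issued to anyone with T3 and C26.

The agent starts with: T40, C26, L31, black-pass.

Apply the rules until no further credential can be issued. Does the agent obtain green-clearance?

Holding C26 grants silver-permit (Rule 1).
Holding silver-permit grants silver-badge (Rule 3).
Holding silver-badge and black-pass grants T3 (Rule 8).
Holding T3 and C26 grants K10 (Rule 9).
Holding K10 and black-pass grants green-clearance (Rule 6).

Yes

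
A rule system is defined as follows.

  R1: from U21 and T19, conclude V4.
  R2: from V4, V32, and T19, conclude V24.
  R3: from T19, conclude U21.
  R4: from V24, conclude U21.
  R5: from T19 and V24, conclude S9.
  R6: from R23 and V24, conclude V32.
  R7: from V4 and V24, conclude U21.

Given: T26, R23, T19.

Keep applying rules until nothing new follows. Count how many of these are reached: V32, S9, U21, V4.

T19 holds, so U21 follows (R3).
U21 and T19 hold, so V4 follows (R1).
V32 would need R23 and V24 (R6), but V24 is never established.
S9 would need T19 and V24 (R5), but V24 is never established.
U21: reached.
V4: reached.
Reached: U21 and V4 — 2 of the 4.

2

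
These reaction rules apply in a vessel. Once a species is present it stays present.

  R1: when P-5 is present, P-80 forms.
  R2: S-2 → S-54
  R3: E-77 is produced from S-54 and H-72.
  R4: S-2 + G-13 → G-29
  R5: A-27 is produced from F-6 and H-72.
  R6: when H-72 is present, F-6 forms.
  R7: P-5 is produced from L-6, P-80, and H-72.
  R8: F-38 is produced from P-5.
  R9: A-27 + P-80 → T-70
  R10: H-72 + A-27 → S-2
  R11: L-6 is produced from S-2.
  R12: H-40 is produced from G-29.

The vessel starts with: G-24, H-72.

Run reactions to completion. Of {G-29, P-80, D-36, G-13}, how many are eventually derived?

0

G-29 would need S-2 and G-13 (R4), but G-13 never forms.
P-80 would need P-5 (R1), but P-5 never forms.
No rule produces D-36, and it is not given.
No rule produces G-13, and it is not given.
None of the 4 are reached.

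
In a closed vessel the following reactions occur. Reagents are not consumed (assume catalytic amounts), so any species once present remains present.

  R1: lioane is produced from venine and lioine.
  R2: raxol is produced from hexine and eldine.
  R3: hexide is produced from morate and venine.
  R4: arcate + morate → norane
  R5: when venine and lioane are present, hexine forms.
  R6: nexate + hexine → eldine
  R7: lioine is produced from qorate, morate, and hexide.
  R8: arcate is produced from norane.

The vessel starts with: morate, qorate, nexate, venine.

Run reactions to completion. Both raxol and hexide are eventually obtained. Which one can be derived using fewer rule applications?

hexide

hexide: morate and venine present → hexide forms (R3). [1 rule application]
raxol: morate and venine present → hexide forms (R3). qorate, morate, and hexide present → lioine forms (R7). venine and lioine present → lioane forms (R1). venine and lioane present → hexine forms (R5). nexate and hexine present → eldine forms (R6). hexine and eldine present → raxol forms (R2). [6 rule applications]
hexide needs fewer.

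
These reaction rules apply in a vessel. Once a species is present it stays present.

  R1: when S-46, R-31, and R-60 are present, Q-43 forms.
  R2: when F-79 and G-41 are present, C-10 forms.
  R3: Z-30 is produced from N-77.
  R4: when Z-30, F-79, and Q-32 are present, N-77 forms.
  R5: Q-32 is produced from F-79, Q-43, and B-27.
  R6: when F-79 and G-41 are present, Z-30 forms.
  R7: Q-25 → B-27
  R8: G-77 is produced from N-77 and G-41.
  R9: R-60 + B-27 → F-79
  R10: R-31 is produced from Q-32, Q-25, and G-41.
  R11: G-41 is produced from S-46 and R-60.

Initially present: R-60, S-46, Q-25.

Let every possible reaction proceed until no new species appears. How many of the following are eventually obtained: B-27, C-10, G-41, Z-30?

4

S-46 and R-60 present → G-41 forms (R11).
Q-25 present → B-27 forms (R7).
R-60 and B-27 present → F-79 forms (R9).
F-79 and G-41 present → Z-30 forms (R6).
F-79 and G-41 present → C-10 forms (R2).
B-27: reached.
C-10: reached.
G-41: reached.
Z-30: reached.
All 4 are reached.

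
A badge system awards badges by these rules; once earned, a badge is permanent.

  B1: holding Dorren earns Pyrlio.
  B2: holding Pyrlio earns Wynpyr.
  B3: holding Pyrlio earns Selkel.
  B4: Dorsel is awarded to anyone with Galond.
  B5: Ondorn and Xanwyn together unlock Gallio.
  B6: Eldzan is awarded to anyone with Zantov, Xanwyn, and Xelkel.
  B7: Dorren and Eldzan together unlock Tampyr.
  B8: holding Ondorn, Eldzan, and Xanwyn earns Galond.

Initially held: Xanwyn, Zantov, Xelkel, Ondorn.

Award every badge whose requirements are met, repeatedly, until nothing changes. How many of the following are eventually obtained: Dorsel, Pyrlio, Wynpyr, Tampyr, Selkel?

1

With Zantov, Xanwyn, and Xelkel, Eldzan is earned (B6).
With Ondorn, Eldzan, and Xanwyn, Galond is earned (B8).
With Galond, Dorsel is earned (B4).
Dorsel: reached.
Pyrlio would need Dorren (B1), but Dorren is never earned.
Wynpyr would need Pyrlio (B2), but Pyrlio is never earned.
Tampyr would need Dorren and Eldzan (B7), but Dorren is never earned.
Selkel would need Pyrlio (B3), but Pyrlio is never earned.
Reached: Dorsel — 1 of the 5.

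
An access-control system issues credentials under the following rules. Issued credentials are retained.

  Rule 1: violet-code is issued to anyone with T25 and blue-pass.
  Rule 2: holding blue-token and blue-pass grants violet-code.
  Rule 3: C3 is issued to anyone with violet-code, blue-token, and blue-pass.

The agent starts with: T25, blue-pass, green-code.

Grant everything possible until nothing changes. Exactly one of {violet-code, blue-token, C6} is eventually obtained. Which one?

Holding T25 and blue-pass grants violet-code (Rule 1).
No rule produces blue-token, and it is not given. No rule produces C6, and it is not given.

violet-code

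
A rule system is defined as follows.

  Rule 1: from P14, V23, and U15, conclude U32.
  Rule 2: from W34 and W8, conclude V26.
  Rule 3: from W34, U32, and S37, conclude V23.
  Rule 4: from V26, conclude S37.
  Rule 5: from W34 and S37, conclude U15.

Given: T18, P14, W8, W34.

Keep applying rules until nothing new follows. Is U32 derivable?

No

U32 would need P14, V23, and U15 (Rule 1), but V23 is never established.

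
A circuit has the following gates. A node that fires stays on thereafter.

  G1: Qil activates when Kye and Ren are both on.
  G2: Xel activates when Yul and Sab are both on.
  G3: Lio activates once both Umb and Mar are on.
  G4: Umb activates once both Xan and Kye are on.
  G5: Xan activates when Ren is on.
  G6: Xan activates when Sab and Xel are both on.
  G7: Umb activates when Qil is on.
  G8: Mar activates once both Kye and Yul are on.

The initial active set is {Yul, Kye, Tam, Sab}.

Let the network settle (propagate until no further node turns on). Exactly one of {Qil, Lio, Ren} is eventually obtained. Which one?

G8: Kye and Yul on → Mar on.
G2: Yul and Sab on → Xel on.
Sab and Xel are on, so Xan activates (G6).
G4: Xan and Kye on → Umb on.
G3: Umb and Mar on → Lio on.
No rule produces Ren, and it is not given. Qil would need Kye and Ren (G1), but Ren never turns on.

Lio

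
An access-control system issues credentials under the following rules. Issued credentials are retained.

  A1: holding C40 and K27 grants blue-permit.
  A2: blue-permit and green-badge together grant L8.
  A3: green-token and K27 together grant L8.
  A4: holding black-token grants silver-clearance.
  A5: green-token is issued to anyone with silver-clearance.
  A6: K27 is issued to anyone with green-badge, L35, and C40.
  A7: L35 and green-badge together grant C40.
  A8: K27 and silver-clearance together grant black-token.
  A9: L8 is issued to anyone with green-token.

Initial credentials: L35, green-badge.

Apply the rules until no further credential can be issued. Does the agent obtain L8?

Yes

Holding L35 and green-badge grants C40 (A7).
Holding green-badge, L35, and C40 grants K27 (A6).
Holding C40 and K27 grants blue-permit (A1).
Holding blue-permit and green-badge grants L8 (A2).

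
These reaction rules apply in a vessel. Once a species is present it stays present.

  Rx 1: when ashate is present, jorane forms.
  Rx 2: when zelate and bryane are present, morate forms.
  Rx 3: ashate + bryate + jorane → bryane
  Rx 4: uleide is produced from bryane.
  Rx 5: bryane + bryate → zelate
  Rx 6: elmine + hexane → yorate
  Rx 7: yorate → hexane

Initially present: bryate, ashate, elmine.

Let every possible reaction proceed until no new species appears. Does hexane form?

hexane would need yorate (Rx 7), but yorate never forms.

No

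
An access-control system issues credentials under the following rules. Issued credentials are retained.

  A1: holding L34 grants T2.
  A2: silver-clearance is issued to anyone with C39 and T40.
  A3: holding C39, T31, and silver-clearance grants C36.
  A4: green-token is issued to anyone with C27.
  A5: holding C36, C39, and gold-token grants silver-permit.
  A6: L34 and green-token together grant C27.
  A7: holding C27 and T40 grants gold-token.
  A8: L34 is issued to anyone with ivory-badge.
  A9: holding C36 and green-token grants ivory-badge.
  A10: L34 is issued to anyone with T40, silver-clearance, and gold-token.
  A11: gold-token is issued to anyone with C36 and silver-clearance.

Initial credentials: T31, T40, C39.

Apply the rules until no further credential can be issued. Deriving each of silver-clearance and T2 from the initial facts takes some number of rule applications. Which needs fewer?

silver-clearance

silver-clearance: Holding C39 and T40 grants silver-clearance (A2). [1 rule application]
T2: Holding C39 and T40 grants silver-clearance (A2). Holding C39, T31, and silver-clearance grants C36 (A3). Holding C36 and silver-clearance grants gold-token (A11). Holding T40, silver-clearance, and gold-token grants L34 (A10). Holding L34 grants T2 (A1). [5 rule applications]
silver-clearance needs fewer.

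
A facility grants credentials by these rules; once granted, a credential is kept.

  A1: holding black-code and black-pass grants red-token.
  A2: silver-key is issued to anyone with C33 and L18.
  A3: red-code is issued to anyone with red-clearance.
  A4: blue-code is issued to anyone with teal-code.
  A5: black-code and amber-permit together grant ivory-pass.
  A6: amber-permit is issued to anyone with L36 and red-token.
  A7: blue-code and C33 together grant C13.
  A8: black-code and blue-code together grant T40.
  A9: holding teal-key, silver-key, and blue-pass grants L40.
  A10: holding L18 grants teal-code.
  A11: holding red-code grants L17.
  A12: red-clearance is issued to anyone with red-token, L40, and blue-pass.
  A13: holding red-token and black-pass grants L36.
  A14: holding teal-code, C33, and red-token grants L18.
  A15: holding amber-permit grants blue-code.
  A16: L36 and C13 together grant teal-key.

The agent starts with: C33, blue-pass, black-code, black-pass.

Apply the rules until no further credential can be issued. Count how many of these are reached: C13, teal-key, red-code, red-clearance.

Holding black-code and black-pass grants red-token (A1).
Holding red-token and black-pass grants L36 (A13).
Holding L36 and red-token grants amber-permit (A6).
Holding amber-permit grants blue-code (A15).
Holding blue-code and C33 grants C13 (A7).
Holding L36 and C13 grants teal-key (A16).
C13: reached.
teal-key: reached.
red-code would need red-clearance (A3), but red-clearance is never granted.
red-clearance would need red-token, L40, and blue-pass (A12), but L40 is never granted.
Reached: C13 and teal-key — 2 of the 4.

2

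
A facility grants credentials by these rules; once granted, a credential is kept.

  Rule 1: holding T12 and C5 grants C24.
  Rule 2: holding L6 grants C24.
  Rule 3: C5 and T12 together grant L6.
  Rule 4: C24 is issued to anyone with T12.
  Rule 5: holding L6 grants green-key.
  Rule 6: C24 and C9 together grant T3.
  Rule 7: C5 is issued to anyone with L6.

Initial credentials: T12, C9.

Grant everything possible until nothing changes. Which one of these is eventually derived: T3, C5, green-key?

T3

Holding T12 grants C24 (Rule 4).
Holding C24 and C9 grants T3 (Rule 6).
C5 would need L6 (Rule 7), but L6 is never granted. green-key would need L6 (Rule 5), but L6 is never granted.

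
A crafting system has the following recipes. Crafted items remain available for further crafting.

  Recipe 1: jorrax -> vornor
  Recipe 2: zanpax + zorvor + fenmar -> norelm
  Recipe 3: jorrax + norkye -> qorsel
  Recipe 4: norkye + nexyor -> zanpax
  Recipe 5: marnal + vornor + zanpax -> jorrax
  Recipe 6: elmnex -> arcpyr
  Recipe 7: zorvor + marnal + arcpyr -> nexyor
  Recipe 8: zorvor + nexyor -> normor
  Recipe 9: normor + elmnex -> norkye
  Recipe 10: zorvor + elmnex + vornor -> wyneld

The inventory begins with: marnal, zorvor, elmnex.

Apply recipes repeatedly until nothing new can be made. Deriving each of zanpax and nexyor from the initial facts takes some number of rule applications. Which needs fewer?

nexyor

nexyor: Using Recipe 6, elmnex makes arcpyr. zorvor + marnal + arcpyr -> nexyor (Recipe 7). [2 rule applications]
zanpax: Using Recipe 6, elmnex makes arcpyr. Using Recipe 7, zorvor, marnal, and arcpyr make nexyor. Using Recipe 8, zorvor and nexyor make normor. Using Recipe 9, normor and elmnex make norkye. Using Recipe 4, norkye and nexyor make zanpax. [5 rule applications]
nexyor needs fewer.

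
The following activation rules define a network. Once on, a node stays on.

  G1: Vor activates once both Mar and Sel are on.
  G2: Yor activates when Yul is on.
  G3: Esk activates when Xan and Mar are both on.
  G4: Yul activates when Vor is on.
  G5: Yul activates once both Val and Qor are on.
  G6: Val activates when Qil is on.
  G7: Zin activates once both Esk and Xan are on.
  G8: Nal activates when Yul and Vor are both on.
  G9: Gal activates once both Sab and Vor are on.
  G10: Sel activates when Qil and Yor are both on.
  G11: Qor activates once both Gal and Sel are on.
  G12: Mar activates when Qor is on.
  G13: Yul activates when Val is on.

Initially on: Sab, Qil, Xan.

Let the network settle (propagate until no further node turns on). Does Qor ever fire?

No

Qor would need Gal and Sel (G11), but Gal never turns on.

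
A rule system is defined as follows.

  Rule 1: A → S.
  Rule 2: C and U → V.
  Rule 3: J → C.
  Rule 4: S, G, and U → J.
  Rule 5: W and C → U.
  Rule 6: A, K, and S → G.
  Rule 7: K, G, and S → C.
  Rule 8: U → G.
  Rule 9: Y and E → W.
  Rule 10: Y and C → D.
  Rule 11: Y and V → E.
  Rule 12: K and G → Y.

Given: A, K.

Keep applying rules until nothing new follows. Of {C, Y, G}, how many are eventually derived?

3

A holds, so S follows (Rule 1).
From A, K, and S, Rule 6 gives G.
From K, G, and S, Rule 7 gives C.
K and G hold, so Y follows (Rule 12).
C: reached.
Y: reached.
G: reached.
All 3 are reached.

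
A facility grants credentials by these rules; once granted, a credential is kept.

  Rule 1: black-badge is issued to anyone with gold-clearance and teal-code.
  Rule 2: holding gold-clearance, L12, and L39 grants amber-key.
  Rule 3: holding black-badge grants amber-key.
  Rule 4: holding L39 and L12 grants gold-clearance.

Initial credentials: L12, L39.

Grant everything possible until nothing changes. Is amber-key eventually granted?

Yes

Holding L39 and L12 grants gold-clearance (Rule 4).
Holding gold-clearance, L12, and L39 grants amber-key (Rule 2).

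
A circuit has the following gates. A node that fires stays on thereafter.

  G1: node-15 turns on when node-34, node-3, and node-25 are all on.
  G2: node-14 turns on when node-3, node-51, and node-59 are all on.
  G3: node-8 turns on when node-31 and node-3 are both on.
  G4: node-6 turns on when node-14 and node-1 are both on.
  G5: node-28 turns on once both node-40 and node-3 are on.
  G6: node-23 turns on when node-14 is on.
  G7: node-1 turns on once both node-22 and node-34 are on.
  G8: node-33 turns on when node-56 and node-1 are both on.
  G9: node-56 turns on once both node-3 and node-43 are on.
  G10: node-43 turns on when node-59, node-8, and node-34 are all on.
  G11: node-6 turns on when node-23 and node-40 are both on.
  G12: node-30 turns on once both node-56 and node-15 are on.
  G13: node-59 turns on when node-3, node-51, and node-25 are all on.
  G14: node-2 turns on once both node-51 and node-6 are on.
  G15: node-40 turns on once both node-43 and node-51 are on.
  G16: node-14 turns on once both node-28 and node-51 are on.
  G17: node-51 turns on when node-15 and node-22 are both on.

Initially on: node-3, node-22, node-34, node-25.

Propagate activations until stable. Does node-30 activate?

No

node-30 would need node-56 and node-15 (G12), but node-56 never turns on.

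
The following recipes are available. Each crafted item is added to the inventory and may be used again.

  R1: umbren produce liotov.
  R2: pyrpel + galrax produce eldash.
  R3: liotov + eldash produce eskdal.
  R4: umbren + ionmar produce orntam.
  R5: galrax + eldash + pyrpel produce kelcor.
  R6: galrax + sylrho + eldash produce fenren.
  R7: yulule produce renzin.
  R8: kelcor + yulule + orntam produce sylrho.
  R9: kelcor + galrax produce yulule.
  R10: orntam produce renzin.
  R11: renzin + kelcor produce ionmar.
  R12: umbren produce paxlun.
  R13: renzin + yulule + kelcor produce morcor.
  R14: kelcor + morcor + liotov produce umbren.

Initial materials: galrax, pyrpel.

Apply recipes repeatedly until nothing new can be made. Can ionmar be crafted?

Yes

pyrpel + galrax → eldash (R2).
Using R5, galrax, eldash, and pyrpel make kelcor.
kelcor + galrax → yulule (R9).
Using R7, yulule makes renzin.
Using R11, renzin and kelcor make ionmar.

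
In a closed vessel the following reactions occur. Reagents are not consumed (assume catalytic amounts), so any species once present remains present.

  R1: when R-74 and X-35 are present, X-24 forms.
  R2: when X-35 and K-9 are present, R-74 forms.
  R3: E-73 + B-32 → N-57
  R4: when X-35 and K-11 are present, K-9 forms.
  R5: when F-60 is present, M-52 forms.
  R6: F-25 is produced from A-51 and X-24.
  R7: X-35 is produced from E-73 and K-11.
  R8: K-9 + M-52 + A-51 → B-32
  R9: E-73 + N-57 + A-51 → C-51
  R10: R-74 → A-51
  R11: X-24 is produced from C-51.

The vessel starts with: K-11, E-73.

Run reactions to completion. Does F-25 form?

Yes

E-73 and K-11 present → X-35 forms (R7).
X-35 and K-11 present → K-9 forms (R4).
X-35 and K-9 present → R-74 forms (R2).
R-74 present → A-51 forms (R10).
R-74 and X-35 present → X-24 forms (R1).
A-51 and X-24 present → F-25 forms (R6).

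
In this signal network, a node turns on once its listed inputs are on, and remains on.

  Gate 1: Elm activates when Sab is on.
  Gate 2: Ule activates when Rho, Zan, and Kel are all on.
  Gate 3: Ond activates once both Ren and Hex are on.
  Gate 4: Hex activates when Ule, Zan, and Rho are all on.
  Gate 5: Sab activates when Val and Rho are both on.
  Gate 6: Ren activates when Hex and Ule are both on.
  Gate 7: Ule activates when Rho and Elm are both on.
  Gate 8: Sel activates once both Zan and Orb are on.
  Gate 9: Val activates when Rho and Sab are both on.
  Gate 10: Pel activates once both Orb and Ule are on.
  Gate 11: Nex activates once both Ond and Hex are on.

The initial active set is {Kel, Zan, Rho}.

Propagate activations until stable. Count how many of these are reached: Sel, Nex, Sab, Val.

Gate 2: Rho, Zan, and Kel on → Ule on.
Ule, Zan, and Rho are on, so Hex activates (Gate 4).
Hex and Ule are on, so Ren activates (Gate 6).
Gate 3: Ren and Hex on → Ond on.
Ond and Hex are on, so Nex activates (Gate 11).
Sel would need Zan and Orb (Gate 8), but Orb never turns on.
Nex: reached.
Sab would need Val and Rho (Gate 5), but Val never turns on.
Val would need Rho and Sab (Gate 9), but Sab never turns on.
Reached: Nex — 1 of the 4.

1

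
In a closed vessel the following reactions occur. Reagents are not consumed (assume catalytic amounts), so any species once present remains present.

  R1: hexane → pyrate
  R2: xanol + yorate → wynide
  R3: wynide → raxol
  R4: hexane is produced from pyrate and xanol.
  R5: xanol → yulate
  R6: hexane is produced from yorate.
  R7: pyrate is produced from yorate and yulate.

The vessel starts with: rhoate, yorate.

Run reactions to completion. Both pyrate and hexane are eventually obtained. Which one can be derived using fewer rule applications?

hexane: yorate present → hexane forms (R6). [1 rule application]
pyrate: yorate present → hexane forms (R6). hexane present → pyrate forms (R1). [2 rule applications]
hexane needs fewer.

hexane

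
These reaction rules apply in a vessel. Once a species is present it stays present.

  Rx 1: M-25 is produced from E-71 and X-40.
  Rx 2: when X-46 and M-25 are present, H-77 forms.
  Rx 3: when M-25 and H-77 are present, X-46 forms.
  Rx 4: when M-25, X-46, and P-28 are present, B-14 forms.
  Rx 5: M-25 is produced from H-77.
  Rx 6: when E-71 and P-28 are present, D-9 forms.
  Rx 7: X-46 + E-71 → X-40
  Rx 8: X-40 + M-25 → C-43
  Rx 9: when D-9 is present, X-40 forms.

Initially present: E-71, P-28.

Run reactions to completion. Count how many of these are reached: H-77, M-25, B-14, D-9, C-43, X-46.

3

E-71 and P-28 present → D-9 forms (Rx 6).
D-9 present → X-40 forms (Rx 9).
E-71 and X-40 present → M-25 forms (Rx 1).
X-40 and M-25 present → C-43 forms (Rx 8).
H-77 would need X-46 and M-25 (Rx 2), but X-46 never forms.
M-25: reached.
B-14 would need M-25, X-46, and P-28 (Rx 4), but X-46 never forms.
D-9: reached.
C-43: reached.
X-46 would need M-25 and H-77 (Rx 3), but H-77 never forms.
Reached: M-25, D-9, and C-43 — 3 of the 6.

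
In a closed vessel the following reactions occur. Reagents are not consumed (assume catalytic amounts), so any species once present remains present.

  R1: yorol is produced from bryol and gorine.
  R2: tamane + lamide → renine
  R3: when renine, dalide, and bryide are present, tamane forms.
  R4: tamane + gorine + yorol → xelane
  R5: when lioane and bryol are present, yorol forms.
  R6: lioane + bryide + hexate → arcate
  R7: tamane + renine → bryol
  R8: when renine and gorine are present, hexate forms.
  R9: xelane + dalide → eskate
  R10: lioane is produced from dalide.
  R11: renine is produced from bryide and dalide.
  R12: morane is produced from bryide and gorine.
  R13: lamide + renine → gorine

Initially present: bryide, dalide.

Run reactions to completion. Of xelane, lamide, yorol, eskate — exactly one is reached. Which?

yorol

bryide and dalide present → renine forms (R11).
dalide present → lioane forms (R10).
renine, dalide, and bryide present → tamane forms (R3).
tamane and renine present → bryol forms (R7).
lioane and bryol present → yorol forms (R5).
No rule produces lamide, and it is not given. xelane would need tamane, gorine, and yorol (R4), but gorine never forms. eskate would need xelane and dalide (R9), but xelane never forms.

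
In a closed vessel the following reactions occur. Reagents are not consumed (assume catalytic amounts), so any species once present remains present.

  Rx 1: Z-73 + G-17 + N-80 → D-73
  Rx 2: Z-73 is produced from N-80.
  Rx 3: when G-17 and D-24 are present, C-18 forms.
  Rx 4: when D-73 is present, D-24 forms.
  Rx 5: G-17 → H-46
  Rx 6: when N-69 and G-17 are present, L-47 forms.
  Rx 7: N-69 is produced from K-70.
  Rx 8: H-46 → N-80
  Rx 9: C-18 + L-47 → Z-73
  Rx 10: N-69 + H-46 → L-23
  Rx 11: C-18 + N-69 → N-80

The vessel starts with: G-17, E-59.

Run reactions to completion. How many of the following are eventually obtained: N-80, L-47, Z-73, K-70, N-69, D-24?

3

G-17 present → H-46 forms (Rx 5).
H-46 present → N-80 forms (Rx 8).
N-80 present → Z-73 forms (Rx 2).
Z-73, G-17, and N-80 present → D-73 forms (Rx 1).
D-73 present → D-24 forms (Rx 4).
N-80: reached.
L-47 would need N-69 and G-17 (Rx 6), but N-69 never forms.
Z-73: reached.
No rule produces K-70, and it is not given.
N-69 would need K-70 (Rx 7), but K-70 never forms.
D-24: reached.
Reached: N-80, Z-73, and D-24 — 3 of the 6.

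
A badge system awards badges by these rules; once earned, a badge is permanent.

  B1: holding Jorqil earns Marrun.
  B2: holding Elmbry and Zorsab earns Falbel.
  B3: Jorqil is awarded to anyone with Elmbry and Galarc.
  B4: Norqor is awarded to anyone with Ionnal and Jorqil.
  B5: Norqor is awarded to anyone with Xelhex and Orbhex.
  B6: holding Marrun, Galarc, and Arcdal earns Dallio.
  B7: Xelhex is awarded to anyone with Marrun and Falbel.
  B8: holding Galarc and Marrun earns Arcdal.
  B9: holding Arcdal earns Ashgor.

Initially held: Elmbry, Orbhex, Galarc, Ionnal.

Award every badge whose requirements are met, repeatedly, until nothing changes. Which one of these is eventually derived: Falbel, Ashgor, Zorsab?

Ashgor

With Elmbry and Galarc, Jorqil is earned (B3).
With Jorqil, Marrun is earned (B1).
With Galarc and Marrun, Arcdal is earned (B8).
With Arcdal, Ashgor is earned (B9).
Falbel would need Elmbry and Zorsab (B2), but Zorsab is never earned. No rule produces Zorsab, and it is not given.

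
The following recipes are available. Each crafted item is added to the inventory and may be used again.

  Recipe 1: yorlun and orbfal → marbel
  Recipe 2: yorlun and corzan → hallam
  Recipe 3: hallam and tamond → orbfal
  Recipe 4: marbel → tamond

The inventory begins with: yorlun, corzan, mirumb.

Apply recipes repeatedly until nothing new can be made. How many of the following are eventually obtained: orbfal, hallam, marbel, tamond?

1

yorlun and corzan → hallam (Recipe 2).
orbfal would need hallam and tamond (Recipe 3), but tamond is never obtained.
hallam: reached.
marbel would need yorlun and orbfal (Recipe 1), but orbfal is never obtained.
tamond would need marbel (Recipe 4), but marbel is never obtained.
Reached: hallam — 1 of the 4.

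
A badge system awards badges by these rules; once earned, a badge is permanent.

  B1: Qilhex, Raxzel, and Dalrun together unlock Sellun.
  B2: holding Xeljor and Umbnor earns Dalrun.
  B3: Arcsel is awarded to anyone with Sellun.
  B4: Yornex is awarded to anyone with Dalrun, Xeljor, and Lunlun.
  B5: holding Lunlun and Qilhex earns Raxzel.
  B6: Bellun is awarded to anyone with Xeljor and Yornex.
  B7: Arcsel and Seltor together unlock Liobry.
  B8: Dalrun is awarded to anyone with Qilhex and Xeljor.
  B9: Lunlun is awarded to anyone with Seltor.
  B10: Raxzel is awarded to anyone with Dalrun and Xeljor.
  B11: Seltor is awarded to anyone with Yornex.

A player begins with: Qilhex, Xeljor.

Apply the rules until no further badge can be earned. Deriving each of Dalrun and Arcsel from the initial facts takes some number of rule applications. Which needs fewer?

Dalrun

Dalrun: With Qilhex and Xeljor, Dalrun is earned (B8). [1 rule application]
Arcsel: With Qilhex and Xeljor, Dalrun is earned (B8). With Dalrun and Xeljor, Raxzel is earned (B10). With Qilhex, Raxzel, and Dalrun, Sellun is earned (B1). With Sellun, Arcsel is earned (B3). [4 rule applications]
Dalrun needs fewer.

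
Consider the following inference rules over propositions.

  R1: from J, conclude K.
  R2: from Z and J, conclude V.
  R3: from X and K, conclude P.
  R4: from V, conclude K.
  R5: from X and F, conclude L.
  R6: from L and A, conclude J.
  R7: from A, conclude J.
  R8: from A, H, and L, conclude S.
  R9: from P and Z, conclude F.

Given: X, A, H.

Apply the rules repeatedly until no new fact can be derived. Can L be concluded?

No

L would need X and F (R5), but F is never established.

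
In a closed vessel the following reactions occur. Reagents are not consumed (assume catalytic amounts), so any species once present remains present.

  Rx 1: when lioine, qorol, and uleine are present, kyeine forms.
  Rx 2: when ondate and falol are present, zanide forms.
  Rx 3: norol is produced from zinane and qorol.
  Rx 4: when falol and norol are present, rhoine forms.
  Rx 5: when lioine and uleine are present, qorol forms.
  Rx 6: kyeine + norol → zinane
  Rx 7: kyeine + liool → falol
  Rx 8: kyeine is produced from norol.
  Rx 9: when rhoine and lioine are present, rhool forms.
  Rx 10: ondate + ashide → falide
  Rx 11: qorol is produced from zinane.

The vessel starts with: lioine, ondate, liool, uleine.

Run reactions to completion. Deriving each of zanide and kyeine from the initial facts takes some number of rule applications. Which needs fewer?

kyeine

kyeine: lioine and uleine present → qorol forms (Rx 5). lioine, qorol, and uleine present → kyeine forms (Rx 1). [2 rule applications]
zanide: lioine and uleine present → qorol forms (Rx 5). lioine, qorol, and uleine present → kyeine forms (Rx 1). kyeine and liool present → falol forms (Rx 7). ondate and falol present → zanide forms (Rx 2). [4 rule applications]
kyeine needs fewer.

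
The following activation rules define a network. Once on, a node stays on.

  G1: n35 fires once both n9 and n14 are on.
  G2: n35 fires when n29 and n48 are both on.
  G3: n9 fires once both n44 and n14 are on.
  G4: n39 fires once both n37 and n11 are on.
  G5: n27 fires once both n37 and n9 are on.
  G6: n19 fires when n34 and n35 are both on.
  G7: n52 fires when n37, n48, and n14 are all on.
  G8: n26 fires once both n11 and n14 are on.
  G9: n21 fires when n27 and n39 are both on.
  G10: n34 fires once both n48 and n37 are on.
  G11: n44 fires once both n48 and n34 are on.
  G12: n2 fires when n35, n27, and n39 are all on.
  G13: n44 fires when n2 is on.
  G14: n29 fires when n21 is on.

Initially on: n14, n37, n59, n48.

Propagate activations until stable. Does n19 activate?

Yes

n48 and n37 are on, so n34 fires (G10).
G11: n48 and n34 on → n44 on.
n44 and n14 are on, so n9 fires (G3).
n9 and n14 are on, so n35 fires (G1).
n34 and n35 are on, so n19 fires (G6).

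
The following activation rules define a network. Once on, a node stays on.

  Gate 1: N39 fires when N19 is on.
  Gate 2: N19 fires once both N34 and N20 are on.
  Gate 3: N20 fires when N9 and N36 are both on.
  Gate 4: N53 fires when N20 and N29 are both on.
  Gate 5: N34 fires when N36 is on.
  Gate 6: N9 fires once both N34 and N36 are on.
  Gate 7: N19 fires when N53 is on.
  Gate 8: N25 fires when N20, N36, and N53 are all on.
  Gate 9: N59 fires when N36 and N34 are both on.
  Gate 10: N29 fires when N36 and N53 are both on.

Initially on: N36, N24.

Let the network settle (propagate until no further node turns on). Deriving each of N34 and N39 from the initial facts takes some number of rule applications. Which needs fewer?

N34

N34: Gate 5: N36 on → N34 on. [1 rule application]
N39: Gate 5: N36 on → N34 on. N34 and N36 are on, so N9 fires (Gate 6). N9 and N36 are on, so N20 fires (Gate 3). N34 and N20 are on, so N19 fires (Gate 2). Gate 1: N19 on → N39 on. [5 rule applications]
N34 needs fewer.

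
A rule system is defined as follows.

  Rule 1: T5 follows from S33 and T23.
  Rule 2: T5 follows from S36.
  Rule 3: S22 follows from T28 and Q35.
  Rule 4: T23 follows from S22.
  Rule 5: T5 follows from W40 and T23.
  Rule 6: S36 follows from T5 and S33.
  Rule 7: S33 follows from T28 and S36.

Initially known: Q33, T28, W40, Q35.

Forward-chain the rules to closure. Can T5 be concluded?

From T28 and Q35, Rule 3 gives S22.
From S22, Rule 4 gives T23.
W40 and T23 hold, so T5 follows (Rule 5).

Yes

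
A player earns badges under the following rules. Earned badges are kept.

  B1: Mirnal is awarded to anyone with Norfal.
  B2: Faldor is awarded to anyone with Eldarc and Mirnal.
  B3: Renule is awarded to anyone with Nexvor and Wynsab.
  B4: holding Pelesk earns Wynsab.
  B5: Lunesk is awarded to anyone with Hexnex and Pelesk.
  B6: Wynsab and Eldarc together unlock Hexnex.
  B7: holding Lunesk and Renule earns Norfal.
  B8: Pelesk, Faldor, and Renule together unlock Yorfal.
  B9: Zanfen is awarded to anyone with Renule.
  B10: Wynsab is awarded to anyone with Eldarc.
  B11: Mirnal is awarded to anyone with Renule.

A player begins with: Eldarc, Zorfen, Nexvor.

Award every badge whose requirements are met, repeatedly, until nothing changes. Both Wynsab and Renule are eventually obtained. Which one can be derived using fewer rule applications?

Wynsab

Wynsab: With Eldarc, Wynsab is earned (B10). [1 rule application]
Renule: With Eldarc, Wynsab is earned (B10). With Nexvor and Wynsab, Renule is earned (B3). [2 rule applications]
Wynsab needs fewer.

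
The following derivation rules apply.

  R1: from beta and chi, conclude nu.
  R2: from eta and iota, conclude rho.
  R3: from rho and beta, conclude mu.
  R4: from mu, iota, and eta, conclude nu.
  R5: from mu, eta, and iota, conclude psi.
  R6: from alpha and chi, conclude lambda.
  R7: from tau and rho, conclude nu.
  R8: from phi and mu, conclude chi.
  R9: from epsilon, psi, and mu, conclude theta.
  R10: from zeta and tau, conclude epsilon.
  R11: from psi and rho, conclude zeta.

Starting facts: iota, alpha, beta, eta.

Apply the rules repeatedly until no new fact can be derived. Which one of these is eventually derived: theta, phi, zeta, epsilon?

eta and iota hold, so rho follows (R2).
From rho and beta, R3 gives mu.
From mu, eta, and iota, R5 gives psi.
psi and rho hold, so zeta follows (R11).
theta would need epsilon, psi, and mu (R9), but epsilon is never established. epsilon would need zeta and tau (R10), but tau is never established. No rule produces phi, and it is not given.

zeta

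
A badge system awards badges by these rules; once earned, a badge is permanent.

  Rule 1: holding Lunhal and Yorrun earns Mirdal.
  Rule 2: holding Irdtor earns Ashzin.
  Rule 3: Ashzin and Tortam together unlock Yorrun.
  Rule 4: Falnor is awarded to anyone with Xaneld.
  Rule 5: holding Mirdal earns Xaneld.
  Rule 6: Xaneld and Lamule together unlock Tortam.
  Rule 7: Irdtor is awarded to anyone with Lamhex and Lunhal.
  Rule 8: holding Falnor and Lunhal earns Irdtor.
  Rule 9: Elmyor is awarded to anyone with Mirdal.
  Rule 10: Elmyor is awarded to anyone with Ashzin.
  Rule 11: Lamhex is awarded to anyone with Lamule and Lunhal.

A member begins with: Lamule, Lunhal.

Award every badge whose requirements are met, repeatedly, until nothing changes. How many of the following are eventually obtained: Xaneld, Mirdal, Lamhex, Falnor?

With Lamule and Lunhal, Lamhex is earned (Rule 11).
Xaneld would need Mirdal (Rule 5), but Mirdal is never earned.
Mirdal would need Lunhal and Yorrun (Rule 1), but Yorrun is never earned.
Lamhex: reached.
Falnor would need Xaneld (Rule 4), but Xaneld is never earned.
Reached: Lamhex — 1 of the 4.

1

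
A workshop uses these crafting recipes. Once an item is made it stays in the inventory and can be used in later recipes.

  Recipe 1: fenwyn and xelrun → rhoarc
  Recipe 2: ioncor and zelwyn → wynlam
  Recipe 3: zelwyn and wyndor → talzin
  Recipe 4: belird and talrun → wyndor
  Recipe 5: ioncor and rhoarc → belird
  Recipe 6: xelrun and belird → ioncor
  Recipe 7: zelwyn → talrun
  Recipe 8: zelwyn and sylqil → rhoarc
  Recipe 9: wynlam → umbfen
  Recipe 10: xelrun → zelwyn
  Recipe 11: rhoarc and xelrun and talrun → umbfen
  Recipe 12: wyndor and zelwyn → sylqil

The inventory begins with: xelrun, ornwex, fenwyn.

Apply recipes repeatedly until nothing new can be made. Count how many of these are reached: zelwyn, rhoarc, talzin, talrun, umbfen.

4

Using Recipe 1, fenwyn and xelrun make rhoarc.
Using Recipe 10, xelrun makes zelwyn.
zelwyn → talrun (Recipe 7).
rhoarc and xelrun and talrun → umbfen (Recipe 11).
zelwyn: reached.
rhoarc: reached.
talzin would need zelwyn and wyndor (Recipe 3), but wyndor is never obtained.
talrun: reached.
umbfen: reached.
Reached: zelwyn, rhoarc, talrun, and umbfen — 4 of the 5.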